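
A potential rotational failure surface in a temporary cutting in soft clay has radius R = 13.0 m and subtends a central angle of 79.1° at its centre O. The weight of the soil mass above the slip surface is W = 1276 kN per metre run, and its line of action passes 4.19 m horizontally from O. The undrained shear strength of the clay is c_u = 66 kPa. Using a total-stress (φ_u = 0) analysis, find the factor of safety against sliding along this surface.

FS = 2.88

Taking moments about the centre O, the resisting moment is provided by the undrained shear strength acting along the arc:
Arc length L_a = R·θ = 13.0·(79.1°·π/180) = 13.0·1.3806 = 17.95 m
M_R = c_u·L_a·R = 66·17.95·13.0 = 15398.7 kN·m/m
M_D = W·d = 1276·4.19 = 5346.4 kN·m/m
FS = M_R / M_D = 15398.7 / 5346.4 = 2.880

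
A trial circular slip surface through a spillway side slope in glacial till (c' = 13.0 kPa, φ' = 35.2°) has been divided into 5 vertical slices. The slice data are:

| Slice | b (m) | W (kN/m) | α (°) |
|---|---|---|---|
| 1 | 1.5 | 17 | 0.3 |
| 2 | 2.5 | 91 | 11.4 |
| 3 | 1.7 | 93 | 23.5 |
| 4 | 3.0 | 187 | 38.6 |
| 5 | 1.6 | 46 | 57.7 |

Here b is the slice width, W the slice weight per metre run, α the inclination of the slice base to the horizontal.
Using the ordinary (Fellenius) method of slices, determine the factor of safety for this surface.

Ordinary method of slices: FS = Σ[c'·Δl_i + (W_i cosα_i)·tanφ'] / Σ W_i sinα_i, with Δl_i = b_i / cosα_i.
Slice 1: Δl = 1.5/cos0.3° = 1.500 m; N'_1 = 17·cos0.3° = 17.0; c'Δl = 19.50; W sinα = 0.1
Slice 2: Δl = 2.5/cos11.4° = 2.550 m; N'_2 = 91·cos11.4° = 89.2; c'Δl = 33.15; W sinα = 18.0
Slice 3: Δl = 1.7/cos23.5° = 1.854 m; N'_3 = 93·cos23.5° = 85.3; c'Δl = 24.10; W sinα = 37.1
Slice 4: Δl = 3.0/cos38.6° = 3.839 m; N'_4 = 187·cos38.6° = 146.1; c'Δl = 49.90; W sinα = 116.7
Slice 5: Δl = 1.6/cos57.7° = 2.994 m; N'_5 = 46·cos57.7° = 24.6; c'Δl = 38.93; W sinα = 38.9
Σc'Δl = 165.6 kN/m; ΣN' = 362.2 kN/m; ΣW sinα = 210.7 kN/m
Resisting = 165.6 + 362.2·tan35.2° = 165.6 + 255.5 = 421.1 kN/m
FS = 421.1 / 210.7 = 1.998

FS = 2.00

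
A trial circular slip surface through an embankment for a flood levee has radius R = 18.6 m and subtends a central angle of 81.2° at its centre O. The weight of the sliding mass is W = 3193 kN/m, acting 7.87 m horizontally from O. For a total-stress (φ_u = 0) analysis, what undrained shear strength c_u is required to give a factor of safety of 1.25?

c_u = 64.1 kPa

FS = c_u·L_a·R / (W·d), so c_u = FS·W·d / (L_a·R).
Arc length L_a = R·θ = 18.6·(81.2°·π/180) = 18.6·1.4172 = 26.36 m
c_u = 1.25·3193·7.87 / (26.36·18.6) = 31411.1 / 490.30 = 64.07 kPa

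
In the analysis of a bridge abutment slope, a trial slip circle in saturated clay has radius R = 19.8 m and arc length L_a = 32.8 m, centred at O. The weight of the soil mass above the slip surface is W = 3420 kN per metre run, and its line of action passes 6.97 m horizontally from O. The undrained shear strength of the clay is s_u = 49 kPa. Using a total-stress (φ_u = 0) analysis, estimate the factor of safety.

FS = 1.33

Taking moments about the centre O, the resisting moment is provided by the undrained shear strength acting along the arc:
M_R = s_u·L_a·R = 49·32.80·19.8 = 31822.6 kN·m/m
M_D = W·d = 3420·6.97 = 23837.4 kN·m/m
FS = M_R / M_D = 31822.6 / 23837.4 = 1.335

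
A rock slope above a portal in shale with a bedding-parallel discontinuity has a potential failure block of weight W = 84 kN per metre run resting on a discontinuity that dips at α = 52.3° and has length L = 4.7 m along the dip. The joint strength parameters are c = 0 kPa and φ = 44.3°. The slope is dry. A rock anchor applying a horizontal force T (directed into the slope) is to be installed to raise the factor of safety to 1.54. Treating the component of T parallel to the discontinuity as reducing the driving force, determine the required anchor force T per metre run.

Resolving forces along and normal to the sliding plane, with the horizontal anchor force T adding T·sinα to the effective normal force and T·cosα acting up the plane against the driving force:
FS = [cL + (W cosα + T sinα) tanφ] / [W sinα − T cosα]
Without the anchor: N' = 51.4 kN/m, driving T_d = 66.5 kN/m, resisting R = 0·4.7 + 51.4·tan44.3° = 50.1 kN/m, FS = 0.75.
Setting FS = 1.54 and solving for T:
1.54·(66.5 − T cos52.3°) = 50.1 + T sin52.3°·tan44.3°
T·(sin52.3°·tan44.3° + 1.54·cos52.3°) = 1.54·66.5 − 50.1
T·(0.7912·0.9759 + 1.54·0.6115) = 102.4 − 50.1 = 52.2
T·1.7139 = 52.2
T = 30.5 kN/m

T = 30 kN/m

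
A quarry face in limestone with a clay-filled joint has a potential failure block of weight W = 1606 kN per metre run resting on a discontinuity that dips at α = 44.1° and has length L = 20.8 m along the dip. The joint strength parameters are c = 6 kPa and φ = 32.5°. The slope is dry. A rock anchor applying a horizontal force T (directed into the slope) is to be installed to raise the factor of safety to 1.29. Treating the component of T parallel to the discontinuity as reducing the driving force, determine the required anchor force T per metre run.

T = 425 kN/m

Resolving forces along and normal to the sliding plane, with the horizontal anchor force T adding T·sinα to the effective normal force and T·cosα acting up the plane against the driving force:
FS = [cL + (W cosα + T sinα) tanφ] / [W sinα − T cosα]
Without the anchor: N' = 1153.3 kN/m, driving T_d = 1117.6 kN/m, resisting R = 6·20.8 + 1153.3·tan32.5° = 859.5 kN/m, FS = 0.77.
Setting FS = 1.29 and solving for T:
1.29·(1117.6 − T cos44.1°) = 859.5 + T sin44.1°·tan32.5°
T·(sin44.1°·tan32.5° + 1.29·cos44.1°) = 1.29·1117.6 − 859.5
T·(0.6959·0.6371 + 1.29·0.7181) = 1441.8 − 859.5 = 582.2
T·1.3697 = 582.2
T = 425.1 kN/m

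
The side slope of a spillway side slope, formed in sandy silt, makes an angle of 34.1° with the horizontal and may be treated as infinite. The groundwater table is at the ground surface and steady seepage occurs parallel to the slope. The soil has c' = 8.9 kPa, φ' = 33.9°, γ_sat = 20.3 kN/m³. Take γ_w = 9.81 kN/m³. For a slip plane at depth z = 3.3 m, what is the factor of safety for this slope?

FS = 0.80

With seepage parallel to the slope and the water table at the surface, the effective normal stress on the slip plane uses the buoyant unit weight γ' = γ_sat − γ_w while the driving shear stress uses γ_sat:
FS = [c' + γ' z cos²β tanφ'] / [γ_sat z sinβ cosβ]
γ' = 20.3 − 9.81 = 10.49 kN/m³
Numerator = 8.9 + 10.49·3.3·cos²34.1°·tan33.9° = 8.9 + 10.49·3.3·0.6857·0.6720 = 24.850 kPa
Denominator = 20.3·3.3·sin34.1°·cos34.1° = 20.3·3.3·0.5606·0.8281 = 31.100 kPa
FS = 24.850 / 31.100 = 0.799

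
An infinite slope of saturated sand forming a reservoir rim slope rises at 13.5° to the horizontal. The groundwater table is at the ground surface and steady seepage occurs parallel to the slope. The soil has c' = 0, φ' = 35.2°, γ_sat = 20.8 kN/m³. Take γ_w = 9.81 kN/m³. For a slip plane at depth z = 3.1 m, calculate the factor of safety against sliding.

FS = 1.55

With seepage parallel to the slope and the water table at the surface, the effective normal stress on the slip plane uses the buoyant unit weight γ' = γ_sat − γ_w while the driving shear stress uses γ_sat:
FS = [c' + γ' z cos²β tanφ'] / [γ_sat z sinβ cosβ]
(For c' = 0 this reduces to FS = (γ'/γ_sat)·tanφ'/tanβ.)
γ' = 20.8 − 9.81 = 10.99 kN/m³
Numerator = 0.0 + 10.99·3.1·cos²13.5°·tan35.2° = 0.0 + 10.99·3.1·0.9455·0.7054 = 22.723 kPa
Denominator = 20.8·3.1·sin13.5°·cos13.5° = 20.8·3.1·0.2334·0.9724 = 14.637 kPa
FS = 22.723 / 14.637 = 1.552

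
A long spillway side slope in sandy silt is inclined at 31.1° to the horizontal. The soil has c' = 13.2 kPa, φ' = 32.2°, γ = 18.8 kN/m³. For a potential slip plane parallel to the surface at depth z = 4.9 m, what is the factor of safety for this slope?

FS = 1.37

For an infinite slope with a slip plane parallel to the surface (no pore pressure): FS = [c' + γz cos²β tanφ'] / [γz sinβ cosβ].
γz = 18.8·4.9 = 92.12 kN/m²
Numerator = 13.2 + 92.12·cos²31.1°·tan32.2° = 13.2 + 92.12·0.7332·0.6297 = 55.733 kPa
Denominator = 92.12·sin31.1°·cos31.1° = 92.12·0.5165·0.8563 = 40.744 kPa
FS = 55.733 / 40.744 = 1.368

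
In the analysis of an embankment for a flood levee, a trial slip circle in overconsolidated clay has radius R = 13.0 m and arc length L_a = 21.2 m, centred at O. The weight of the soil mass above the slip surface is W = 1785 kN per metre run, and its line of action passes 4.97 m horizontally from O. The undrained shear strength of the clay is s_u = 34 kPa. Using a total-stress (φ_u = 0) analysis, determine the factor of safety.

FS = 1.06

Taking moments about the centre O, the resisting moment is provided by the undrained shear strength acting along the arc:
M_R = s_u·L_a·R = 34·21.20·13.0 = 9370.4 kN·m/m
M_D = W·d = 1785·4.97 = 8871.4 kN·m/m
FS = M_R / M_D = 9370.4 / 8871.4 = 1.056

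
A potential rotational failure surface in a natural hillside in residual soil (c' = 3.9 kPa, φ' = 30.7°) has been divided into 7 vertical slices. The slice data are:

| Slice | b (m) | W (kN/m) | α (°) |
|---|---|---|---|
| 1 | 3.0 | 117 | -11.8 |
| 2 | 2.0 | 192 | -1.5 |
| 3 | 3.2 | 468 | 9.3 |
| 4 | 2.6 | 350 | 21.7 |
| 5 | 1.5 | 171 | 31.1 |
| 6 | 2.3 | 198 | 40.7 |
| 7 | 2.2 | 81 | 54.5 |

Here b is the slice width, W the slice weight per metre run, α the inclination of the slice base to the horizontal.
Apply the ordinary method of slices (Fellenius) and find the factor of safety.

FS = 2.02

Ordinary method of slices: FS = Σ[c'·Δl_i + (W_i cosα_i)·tanφ'] / Σ W_i sinα_i, with Δl_i = b_i / cosα_i.
Slice 1: Δl = 3.0/cos(-11.8°) = 3.065 m; N'_1 = 117·cos(-11.8°) = 114.5; c'Δl = 11.95; W sinα = -23.9
Slice 2: Δl = 2.0/cos(-1.5°) = 2.001 m; N'_2 = 192·cos(-1.5°) = 191.9; c'Δl = 7.80; W sinα = -5.0
Slice 3: Δl = 3.2/cos9.3° = 3.243 m; N'_3 = 468·cos9.3° = 461.8; c'Δl = 12.65; W sinα = 75.6
Slice 4: Δl = 2.6/cos21.7° = 2.798 m; N'_4 = 350·cos21.7° = 325.2; c'Δl = 10.91; W sinα = 129.4
Slice 5: Δl = 1.5/cos31.1° = 1.752 m; N'_5 = 171·cos31.1° = 146.4; c'Δl = 6.83; W sinα = 88.3
Slice 6: Δl = 2.3/cos40.7° = 3.034 m; N'_6 = 198·cos40.7° = 150.1; c'Δl = 11.83; W sinα = 129.1
Slice 7: Δl = 2.2/cos54.5° = 3.789 m; N'_7 = 81·cos54.5° = 47.0; c'Δl = 14.78; W sinα = 65.9
Σc'Δl = 76.8 kN/m; ΣN' = 1437.1 kN/m; ΣW sinα = 459.5 kN/m
Resisting = 76.8 + 1437.1·tan30.7° = 76.8 + 853.3 = 930.0 kN/m
FS = 930.0 / 459.5 = 2.024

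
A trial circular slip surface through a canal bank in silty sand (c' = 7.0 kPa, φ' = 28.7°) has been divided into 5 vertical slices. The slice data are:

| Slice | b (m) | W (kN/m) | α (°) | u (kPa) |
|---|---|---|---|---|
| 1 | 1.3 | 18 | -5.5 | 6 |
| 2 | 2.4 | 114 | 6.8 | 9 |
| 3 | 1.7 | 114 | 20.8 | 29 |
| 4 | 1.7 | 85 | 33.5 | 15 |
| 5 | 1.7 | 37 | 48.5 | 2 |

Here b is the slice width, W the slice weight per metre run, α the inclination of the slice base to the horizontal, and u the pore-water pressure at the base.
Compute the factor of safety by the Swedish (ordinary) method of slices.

Ordinary method of slices: FS = Σ[c'·Δl_i + (W_i cosα_i − u_i·Δl_i)·tanφ'] / Σ W_i sinα_i, with Δl_i = b_i / cosα_i.
Slice 1: Δl = 1.3/cos(-5.5°) = 1.306 m; N'_1 = 18·cos(-5.5°) − 6·1.306 = 10.1; c'Δl = 9.14; W sinα = -1.7
Slice 2: Δl = 2.4/cos6.8° = 2.417 m; N'_2 = 114·cos6.8° − 9·2.417 = 91.4; c'Δl = 16.92; W sinα = 13.5
Slice 3: Δl = 1.7/cos20.8° = 1.819 m; N'_3 = 114·cos20.8° − 29·1.819 = 53.8; c'Δl = 12.73; W sinα = 40.5
Slice 4: Δl = 1.7/cos33.5° = 2.039 m; N'_4 = 85·cos33.5° − 15·2.039 = 40.3; c'Δl = 14.27; W sinα = 46.9
Slice 5: Δl = 1.7/cos48.5° = 2.566 m; N'_5 = 37·cos48.5° − 2·2.566 = 19.4; c'Δl = 17.96; W sinα = 27.7
Σc'Δl = 71.0 kN/m; ΣN' = 215.0 kN/m; ΣW sinα = 126.9 kN/m
Resisting = 71.0 + 215.0·tan28.7° = 71.0 + 117.7 = 188.8 kN/m
FS = 188.8 / 126.9 = 1.488

FS = 1.49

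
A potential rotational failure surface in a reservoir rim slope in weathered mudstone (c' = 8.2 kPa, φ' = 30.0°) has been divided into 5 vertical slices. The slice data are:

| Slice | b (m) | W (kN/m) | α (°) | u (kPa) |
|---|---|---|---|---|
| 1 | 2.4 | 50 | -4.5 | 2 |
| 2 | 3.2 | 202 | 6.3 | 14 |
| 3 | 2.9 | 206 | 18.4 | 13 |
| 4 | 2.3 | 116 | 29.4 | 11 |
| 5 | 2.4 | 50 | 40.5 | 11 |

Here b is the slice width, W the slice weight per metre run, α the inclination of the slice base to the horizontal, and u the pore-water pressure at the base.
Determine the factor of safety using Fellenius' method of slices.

FS = 2.13

Ordinary method of slices: FS = Σ[c'·Δl_i + (W_i cosα_i − u_i·Δl_i)·tanφ'] / Σ W_i sinα_i, with Δl_i = b_i / cosα_i.
Slice 1: Δl = 2.4/cos(-4.5°) = 2.407 m; N'_1 = 50·cos(-4.5°) − 2·2.407 = 45.0; c'Δl = 19.74; W sinα = -3.9
Slice 2: Δl = 3.2/cos6.3° = 3.219 m; N'_2 = 202·cos6.3° − 14·3.219 = 155.7; c'Δl = 26.40; W sinα = 22.2
Slice 3: Δl = 2.9/cos18.4° = 3.056 m; N'_3 = 206·cos18.4° − 13·3.056 = 155.7; c'Δl = 25.06; W sinα = 65.0
Slice 4: Δl = 2.3/cos29.4° = 2.640 m; N'_4 = 116·cos29.4° − 11·2.640 = 72.0; c'Δl = 21.65; W sinα = 56.9
Slice 5: Δl = 2.4/cos40.5° = 3.156 m; N'_5 = 50·cos40.5° − 11·3.156 = 3.3; c'Δl = 25.88; W sinα = 32.5
Σc'Δl = 118.7 kN/m; ΣN' = 431.8 kN/m; ΣW sinα = 172.7 kN/m
Resisting = 118.7 + 431.8·tan30.0° = 118.7 + 249.3 = 368.0 kN/m
FS = 368.0 / 172.7 = 2.131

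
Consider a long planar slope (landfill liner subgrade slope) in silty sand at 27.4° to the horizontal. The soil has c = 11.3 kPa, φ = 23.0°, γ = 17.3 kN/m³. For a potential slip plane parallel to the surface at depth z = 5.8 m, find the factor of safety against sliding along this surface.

For an infinite slope with a slip plane parallel to the surface (no pore pressure): FS = [c + γz cos²β tanφ] / [γz sinβ cosβ].
γz = 17.3·5.8 = 100.34 kN/m²
Numerator = 11.3 + 100.34·cos²27.4°·tan23.0° = 11.3 + 100.34·0.7882·0.4245 = 44.872 kPa
Denominator = 100.34·sin27.4°·cos27.4° = 100.34·0.4602·0.8878 = 40.996 kPa
FS = 44.872 / 40.996 = 1.095

FS = 1.09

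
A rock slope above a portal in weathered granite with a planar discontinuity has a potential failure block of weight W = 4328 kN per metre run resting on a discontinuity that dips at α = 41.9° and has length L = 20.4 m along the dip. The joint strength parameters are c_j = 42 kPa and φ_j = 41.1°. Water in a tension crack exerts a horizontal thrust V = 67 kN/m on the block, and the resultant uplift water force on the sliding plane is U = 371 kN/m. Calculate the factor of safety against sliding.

FS = 1.12

Resolving the block weight along and normal to the plane and applying the Mohr–Coulomb strength on the joint:
N' = W cosα − U − V sinα = 4328·cos41.9° − 371 − 67·sin41.9° = 2805.6 kN/m
Driving force T = W sinα + V cosα = 4328·sin41.9° + 67·cos41.9° = 2940.2 kN/m
Resisting force R = c_j·L + N'·tanφ_j = 42·20.4 + 2805.6·tan41.1° = 856.8 + 2447.5 = 3304.3 kN/m
FS = R / T = 3304.3 / 2940.2 = 1.124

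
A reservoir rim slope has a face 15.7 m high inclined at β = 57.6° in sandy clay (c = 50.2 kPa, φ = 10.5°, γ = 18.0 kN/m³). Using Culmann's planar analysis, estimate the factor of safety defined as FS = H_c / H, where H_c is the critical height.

H_c = (4c/γ) · sinβ cosφ / [1 − cos(β − φ)]
    = (4·50.2/18.0) · sin57.6°·cos10.5° / [1 − cos47.1°]
    = 11.156 · 0.8302 / 0.3193 = 29.01 m
FS = H_c / H = 29.01 / 15.7 = 1.848

FS = 1.85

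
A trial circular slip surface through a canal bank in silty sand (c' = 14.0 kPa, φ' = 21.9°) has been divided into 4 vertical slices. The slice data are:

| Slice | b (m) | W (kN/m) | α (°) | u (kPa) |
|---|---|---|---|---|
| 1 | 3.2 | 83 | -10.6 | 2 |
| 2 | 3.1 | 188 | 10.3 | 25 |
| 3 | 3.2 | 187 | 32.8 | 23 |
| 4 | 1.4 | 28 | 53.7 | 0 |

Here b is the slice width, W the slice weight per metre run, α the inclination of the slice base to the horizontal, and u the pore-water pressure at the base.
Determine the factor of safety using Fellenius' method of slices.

FS = 1.99

Ordinary method of slices: FS = Σ[c'·Δl_i + (W_i cosα_i − u_i·Δl_i)·tanφ'] / Σ W_i sinα_i, with Δl_i = b_i / cosα_i.
Slice 1: Δl = 3.2/cos(-10.6°) = 3.256 m; N'_1 = 83·cos(-10.6°) − 2·3.256 = 75.1; c'Δl = 45.58; W sinα = -15.3
Slice 2: Δl = 3.1/cos10.3° = 3.151 m; N'_2 = 188·cos10.3° − 25·3.151 = 106.2; c'Δl = 44.11; W sinα = 33.6
Slice 3: Δl = 3.2/cos32.8° = 3.807 m; N'_3 = 187·cos32.8° − 23·3.807 = 69.6; c'Δl = 53.30; W sinα = 101.3
Slice 4: Δl = 1.4/cos53.7° = 2.365 m; N'_4 = 28·cos53.7° − 0·2.365 = 16.6; c'Δl = 33.11; W sinα = 22.6
Σc'Δl = 176.1 kN/m; ΣN' = 267.5 kN/m; ΣW sinα = 142.2 kN/m
Resisting = 176.1 + 267.5·tan21.9° = 176.1 + 107.5 = 283.6 kN/m
FS = 283.6 / 142.2 = 1.994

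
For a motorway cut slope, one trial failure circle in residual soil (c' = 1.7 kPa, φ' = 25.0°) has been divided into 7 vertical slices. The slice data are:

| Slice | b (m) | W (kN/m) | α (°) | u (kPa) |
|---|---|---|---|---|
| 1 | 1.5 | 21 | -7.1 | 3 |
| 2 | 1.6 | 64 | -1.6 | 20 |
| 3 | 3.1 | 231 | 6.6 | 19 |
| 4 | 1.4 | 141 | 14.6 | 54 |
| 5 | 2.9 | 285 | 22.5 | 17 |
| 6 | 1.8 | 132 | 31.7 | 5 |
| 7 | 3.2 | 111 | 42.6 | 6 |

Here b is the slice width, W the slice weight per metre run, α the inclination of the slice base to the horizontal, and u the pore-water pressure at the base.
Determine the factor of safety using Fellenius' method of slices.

Ordinary method of slices: FS = Σ[c'·Δl_i + (W_i cosα_i − u_i·Δl_i)·tanφ'] / Σ W_i sinα_i, with Δl_i = b_i / cosα_i.
Slice 1: Δl = 1.5/cos(-7.1°) = 1.512 m; N'_1 = 21·cos(-7.1°) − 3·1.512 = 16.3; c'Δl = 2.57; W sinα = -2.6
Slice 2: Δl = 1.6/cos(-1.6°) = 1.601 m; N'_2 = 64·cos(-1.6°) − 20·1.601 = 32.0; c'Δl = 2.72; W sinα = -1.8
Slice 3: Δl = 3.1/cos6.6° = 3.121 m; N'_3 = 231·cos6.6° − 19·3.121 = 170.2; c'Δl = 5.31; W sinα = 26.6
Slice 4: Δl = 1.4/cos14.6° = 1.447 m; N'_4 = 141·cos14.6° − 54·1.447 = 58.3; c'Δl = 2.46; W sinα = 35.5
Slice 5: Δl = 2.9/cos22.5° = 3.139 m; N'_5 = 285·cos22.5° − 17·3.139 = 209.9; c'Δl = 5.34; W sinα = 109.1
Slice 6: Δl = 1.8/cos31.7° = 2.116 m; N'_6 = 132·cos31.7° − 5·2.116 = 101.7; c'Δl = 3.60; W sinα = 69.4
Slice 7: Δl = 3.2/cos42.6° = 4.347 m; N'_7 = 111·cos42.6° − 6·4.347 = 55.6; c'Δl = 7.39; W sinα = 75.1
Σc'Δl = 29.4 kN/m; ΣN' = 644.1 kN/m; ΣW sinα = 311.3 kN/m
Resisting = 29.4 + 644.1·tan25.0° = 29.4 + 300.3 = 329.7 kN/m
FS = 329.7 / 311.3 = 1.059

FS = 1.06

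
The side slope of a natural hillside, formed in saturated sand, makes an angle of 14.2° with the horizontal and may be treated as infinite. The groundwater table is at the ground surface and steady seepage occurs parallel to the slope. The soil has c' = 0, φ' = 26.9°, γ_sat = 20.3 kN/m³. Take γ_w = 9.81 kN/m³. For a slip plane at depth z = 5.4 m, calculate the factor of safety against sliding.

FS = 1.04

With seepage parallel to the slope and the water table at the surface, the effective normal stress on the slip plane uses the buoyant unit weight γ' = γ_sat − γ_w while the driving shear stress uses γ_sat:
FS = [c' + γ' z cos²β tanφ'] / [γ_sat z sinβ cosβ]
(For c' = 0 this reduces to FS = (γ'/γ_sat)·tanφ'/tanβ.)
γ' = 20.3 − 9.81 = 10.49 kN/m³
Numerator = 0.0 + 10.49·5.4·cos²14.2°·tan26.9° = 0.0 + 10.49·5.4·0.9398·0.5073 = 27.009 kPa
Denominator = 20.3·5.4·sin14.2°·cos14.2° = 20.3·5.4·0.2453·0.9694 = 26.069 kPa
FS = 27.009 / 26.069 = 1.036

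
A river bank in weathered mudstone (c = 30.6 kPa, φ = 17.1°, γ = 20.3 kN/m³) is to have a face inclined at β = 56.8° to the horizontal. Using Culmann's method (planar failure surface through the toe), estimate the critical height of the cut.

H_c = 20.91 m

Culmann's analysis gives the critical failure plane at α_cr = (β + φ)/2 = (56.8 + 17.1)/2 = 37.0°, and the critical height
H_c = (4c/γ) · sinβ cosφ / [1 − cos(β − φ)]
    = (4·30.6/20.3) · sin56.8°·cos17.1° / [1 − cos(39.7°)]
    = 6.030 · 0.8368·0.9558 / [1 − 0.7694]
    = 6.030 · 0.7998 / 0.2306
    = 20.91 m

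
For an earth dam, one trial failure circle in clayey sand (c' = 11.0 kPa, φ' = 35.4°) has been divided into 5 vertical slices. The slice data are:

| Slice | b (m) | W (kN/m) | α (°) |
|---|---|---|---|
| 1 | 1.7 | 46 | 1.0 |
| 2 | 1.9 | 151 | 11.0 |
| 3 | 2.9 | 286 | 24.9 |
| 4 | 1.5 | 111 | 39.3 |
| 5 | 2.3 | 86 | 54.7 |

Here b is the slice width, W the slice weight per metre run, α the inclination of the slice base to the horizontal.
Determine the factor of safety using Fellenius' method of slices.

Ordinary method of slices: FS = Σ[c'·Δl_i + (W_i cosα_i)·tanφ'] / Σ W_i sinα_i, with Δl_i = b_i / cosα_i.
Slice 1: Δl = 1.7/cos1.0° = 1.700 m; N'_1 = 46·cos1.0° = 46.0; c'Δl = 18.70; W sinα = 0.8
Slice 2: Δl = 1.9/cos11.0° = 1.936 m; N'_2 = 151·cos11.0° = 148.2; c'Δl = 21.29; W sinα = 28.8
Slice 3: Δl = 2.9/cos24.9° = 3.197 m; N'_3 = 286·cos24.9° = 259.4; c'Δl = 35.17; W sinα = 120.4
Slice 4: Δl = 1.5/cos39.3° = 1.938 m; N'_4 = 111·cos39.3° = 85.9; c'Δl = 21.32; W sinα = 70.3
Slice 5: Δl = 2.3/cos54.7° = 3.980 m; N'_5 = 86·cos54.7° = 49.7; c'Δl = 43.78; W sinα = 70.2
Σc'Δl = 140.3 kN/m; ΣN' = 589.2 kN/m; ΣW sinα = 290.5 kN/m
Resisting = 140.3 + 589.2·tan35.4° = 140.3 + 418.7 = 559.0 kN/m
FS = 559.0 / 290.5 = 1.924

FS = 1.92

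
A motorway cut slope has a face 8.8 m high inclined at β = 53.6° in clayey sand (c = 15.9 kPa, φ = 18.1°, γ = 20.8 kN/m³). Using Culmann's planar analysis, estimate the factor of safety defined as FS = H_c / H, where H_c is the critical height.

H_c = (4c/γ) · sinβ cosφ / [1 − cos(β − φ)]
    = (4·15.9/20.8) · sin53.6°·cos18.1° / [1 − cos35.5°]
    = 3.058 · 0.7651 / 0.1859 = 12.58 m
FS = H_c / H = 12.58 / 8.8 = 1.430

FS = 1.43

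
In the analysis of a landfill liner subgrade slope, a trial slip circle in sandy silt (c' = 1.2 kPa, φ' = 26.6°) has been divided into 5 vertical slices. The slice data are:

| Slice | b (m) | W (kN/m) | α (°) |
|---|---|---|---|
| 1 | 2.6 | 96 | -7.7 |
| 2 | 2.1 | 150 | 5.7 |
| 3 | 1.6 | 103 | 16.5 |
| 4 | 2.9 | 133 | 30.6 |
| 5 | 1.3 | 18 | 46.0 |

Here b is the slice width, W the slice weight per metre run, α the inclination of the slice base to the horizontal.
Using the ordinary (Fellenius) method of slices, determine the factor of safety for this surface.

Ordinary method of slices: FS = Σ[c'·Δl_i + (W_i cosα_i)·tanφ'] / Σ W_i sinα_i, with Δl_i = b_i / cosα_i.
Slice 1: Δl = 2.6/cos(-7.7°) = 2.624 m; N'_1 = 96·cos(-7.7°) = 95.1; c'Δl = 3.15; W sinα = -12.9
Slice 2: Δl = 2.1/cos5.7° = 2.110 m; N'_2 = 150·cos5.7° = 149.3; c'Δl = 2.53; W sinα = 14.9
Slice 3: Δl = 1.6/cos16.5° = 1.669 m; N'_3 = 103·cos16.5° = 98.8; c'Δl = 2.00; W sinα = 29.3
Slice 4: Δl = 2.9/cos30.6° = 3.369 m; N'_4 = 133·cos30.6° = 114.5; c'Δl = 4.04; W sinα = 67.7
Slice 5: Δl = 1.3/cos46.0° = 1.871 m; N'_5 = 18·cos46.0° = 12.5; c'Δl = 2.25; W sinα = 12.9
Σc'Δl = 14.0 kN/m; ΣN' = 470.1 kN/m; ΣW sinα = 111.9 kN/m
Resisting = 14.0 + 470.1·tan26.6° = 14.0 + 235.4 = 249.4 kN/m
FS = 249.4 / 111.9 = 2.228

FS = 2.23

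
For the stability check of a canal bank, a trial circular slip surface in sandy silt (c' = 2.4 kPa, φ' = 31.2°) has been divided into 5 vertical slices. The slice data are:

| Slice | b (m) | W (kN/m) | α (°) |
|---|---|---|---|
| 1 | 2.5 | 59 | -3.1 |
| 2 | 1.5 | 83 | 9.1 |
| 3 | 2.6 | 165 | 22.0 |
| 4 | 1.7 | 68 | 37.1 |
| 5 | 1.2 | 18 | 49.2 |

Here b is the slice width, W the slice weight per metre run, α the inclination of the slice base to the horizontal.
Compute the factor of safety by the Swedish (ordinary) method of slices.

Ordinary method of slices: FS = Σ[c'·Δl_i + (W_i cosα_i)·tanφ'] / Σ W_i sinα_i, with Δl_i = b_i / cosα_i.
Slice 1: Δl = 2.5/cos(-3.1°) = 2.504 m; N'_1 = 59·cos(-3.1°) = 58.9; c'Δl = 6.01; W sinα = -3.2
Slice 2: Δl = 1.5/cos9.1° = 1.519 m; N'_2 = 83·cos9.1° = 82.0; c'Δl = 3.65; W sinα = 13.1
Slice 3: Δl = 2.6/cos22.0° = 2.804 m; N'_3 = 165·cos22.0° = 153.0; c'Δl = 6.73; W sinα = 61.8
Slice 4: Δl = 1.7/cos37.1° = 2.131 m; N'_4 = 68·cos37.1° = 54.2; c'Δl = 5.12; W sinα = 41.0
Slice 5: Δl = 1.2/cos49.2° = 1.836 m; N'_5 = 18·cos49.2° = 11.8; c'Δl = 4.41; W sinα = 13.6
Σc'Δl = 25.9 kN/m; ΣN' = 359.9 kN/m; ΣW sinα = 126.4 kN/m
Resisting = 25.9 + 359.9·tan31.2° = 25.9 + 217.9 = 243.8 kN/m
FS = 243.8 / 126.4 = 1.929

FS = 1.93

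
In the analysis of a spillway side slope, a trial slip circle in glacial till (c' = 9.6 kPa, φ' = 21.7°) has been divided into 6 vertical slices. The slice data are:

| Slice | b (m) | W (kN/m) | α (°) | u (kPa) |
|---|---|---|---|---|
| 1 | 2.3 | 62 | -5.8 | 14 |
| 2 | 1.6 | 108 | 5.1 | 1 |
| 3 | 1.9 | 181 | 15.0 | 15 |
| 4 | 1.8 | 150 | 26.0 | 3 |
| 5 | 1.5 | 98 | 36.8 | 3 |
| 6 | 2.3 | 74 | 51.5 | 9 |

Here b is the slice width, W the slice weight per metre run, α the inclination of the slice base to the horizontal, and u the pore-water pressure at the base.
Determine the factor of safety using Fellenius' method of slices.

Ordinary method of slices: FS = Σ[c'·Δl_i + (W_i cosα_i − u_i·Δl_i)·tanφ'] / Σ W_i sinα_i, with Δl_i = b_i / cosα_i.
Slice 1: Δl = 2.3/cos(-5.8°) = 2.312 m; N'_1 = 62·cos(-5.8°) − 14·2.312 = 29.3; c'Δl = 22.19; W sinα = -6.3
Slice 2: Δl = 1.6/cos5.1° = 1.606 m; N'_2 = 108·cos5.1° − 1·1.606 = 106.0; c'Δl = 15.42; W sinα = 9.6
Slice 3: Δl = 1.9/cos15.0° = 1.967 m; N'_3 = 181·cos15.0° − 15·1.967 = 145.3; c'Δl = 18.88; W sinα = 46.8
Slice 4: Δl = 1.8/cos26.0° = 2.003 m; N'_4 = 150·cos26.0° − 3·2.003 = 128.8; c'Δl = 19.23; W sinα = 65.8
Slice 5: Δl = 1.5/cos36.8° = 1.873 m; N'_5 = 98·cos36.8° − 3·1.873 = 72.9; c'Δl = 17.98; W sinα = 58.7
Slice 6: Δl = 2.3/cos51.5° = 3.695 m; N'_6 = 74·cos51.5° − 9·3.695 = 12.8; c'Δl = 35.47; W sinα = 57.9
Σc'Δl = 129.2 kN/m; ΣN' = 495.1 kN/m; ΣW sinα = 232.6 kN/m
Resisting = 129.2 + 495.1·tan21.7° = 129.2 + 197.0 = 326.2 kN/m
FS = 326.2 / 232.6 = 1.403

FS = 1.40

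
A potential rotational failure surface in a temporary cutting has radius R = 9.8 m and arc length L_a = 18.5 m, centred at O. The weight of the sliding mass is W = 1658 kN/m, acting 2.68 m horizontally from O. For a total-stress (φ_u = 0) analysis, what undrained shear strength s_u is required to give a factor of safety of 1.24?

s_u = 30.4 kPa

FS = s_u·L_a·R / (W·d), so s_u = FS·W·d / (L_a·R).
s_u = 1.24·1658·2.68 / (18.50·9.8) = 5509.9 / 181.30 = 30.39 kPa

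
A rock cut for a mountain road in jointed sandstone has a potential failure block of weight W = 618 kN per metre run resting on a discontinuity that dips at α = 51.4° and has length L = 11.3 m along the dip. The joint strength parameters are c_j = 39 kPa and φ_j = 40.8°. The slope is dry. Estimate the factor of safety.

Resolving the block weight along and normal to the plane and applying the Mohr–Coulomb strength on the joint:
N' = W cosα = 618·cos51.4° = 385.6 kN/m
Driving force T = W sinα = 618·sin51.4° = 483.0 kN/m
Resisting force R = c_j·L + N'·tanφ_j = 39·11.3 + 385.6·tan40.8° = 440.7 + 332.8 = 773.5 kN/m
FS = R / T = 773.5 / 483.0 = 1.602

FS = 1.60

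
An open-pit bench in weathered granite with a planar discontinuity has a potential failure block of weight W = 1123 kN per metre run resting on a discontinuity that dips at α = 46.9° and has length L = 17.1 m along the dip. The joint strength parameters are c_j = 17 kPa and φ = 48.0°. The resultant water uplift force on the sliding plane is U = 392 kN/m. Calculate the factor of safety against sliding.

FS = 0.86

Resolving the block weight along and normal to the plane and applying the Mohr–Coulomb strength on the joint:
N' = W cosα − U = 1123·cos46.9° − 392 = 375.3 kN/m
Driving force T = W sinα = 1123·sin46.9° = 820.0 kN/m
Resisting force R = c_j·L + N'·tanφ = 17·17.1 + 375.3·tan48.0° = 290.7 + 416.8 = 707.5 kN/m
FS = R / T = 707.5 / 820.0 = 0.863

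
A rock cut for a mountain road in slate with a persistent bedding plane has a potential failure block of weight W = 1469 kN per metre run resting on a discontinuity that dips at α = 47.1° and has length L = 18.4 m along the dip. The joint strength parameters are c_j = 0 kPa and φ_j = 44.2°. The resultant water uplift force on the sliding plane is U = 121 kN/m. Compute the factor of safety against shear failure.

Resolving the block weight along and normal to the plane and applying the Mohr–Coulomb strength on the joint:
N' = W cosα − U = 1469·cos47.1° − 121 = 879.0 kN/m
Driving force T = W sinα = 1469·sin47.1° = 1076.1 kN/m
Resisting force R = c_j·L + N'·tanφ_j = 0·18.4 + 879.0·tan44.2° = 0.0 + 854.8 = 854.8 kN/m
FS = R / T = 854.8 / 1076.1 = 0.794

FS = 0.79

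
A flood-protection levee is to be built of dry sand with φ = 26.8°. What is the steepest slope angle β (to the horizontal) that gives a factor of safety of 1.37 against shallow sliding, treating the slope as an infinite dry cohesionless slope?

For an infinite dry cohesionless slope FS = tanφ/tanβ, so tanβ = tanφ / FS.
tanβ = tan26.8° / 1.37 = 0.5051 / 1.37 = 0.3687
β = arctan(0.3687) = 20.24°

β = 20.2°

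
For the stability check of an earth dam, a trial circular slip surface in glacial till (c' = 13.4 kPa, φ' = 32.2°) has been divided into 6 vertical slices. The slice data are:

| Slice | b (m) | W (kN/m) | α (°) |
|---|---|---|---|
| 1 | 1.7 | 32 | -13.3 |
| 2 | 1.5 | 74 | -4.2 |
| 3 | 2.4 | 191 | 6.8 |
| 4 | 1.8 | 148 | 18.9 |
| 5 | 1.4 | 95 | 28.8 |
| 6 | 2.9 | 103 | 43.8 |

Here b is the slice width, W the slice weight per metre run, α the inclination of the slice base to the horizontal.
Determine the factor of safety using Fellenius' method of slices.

Ordinary method of slices: FS = Σ[c'·Δl_i + (W_i cosα_i)·tanφ'] / Σ W_i sinα_i, with Δl_i = b_i / cosα_i.
Slice 1: Δl = 1.7/cos(-13.3°) = 1.747 m; N'_1 = 32·cos(-13.3°) = 31.1; c'Δl = 23.41; W sinα = -7.4
Slice 2: Δl = 1.5/cos(-4.2°) = 1.504 m; N'_2 = 74·cos(-4.2°) = 73.8; c'Δl = 20.15; W sinα = -5.4
Slice 3: Δl = 2.4/cos6.8° = 2.417 m; N'_3 = 191·cos6.8° = 189.7; c'Δl = 32.39; W sinα = 22.6
Slice 4: Δl = 1.8/cos18.9° = 1.903 m; N'_4 = 148·cos18.9° = 140.0; c'Δl = 25.49; W sinα = 47.9
Slice 5: Δl = 1.4/cos28.8° = 1.598 m; N'_5 = 95·cos28.8° = 83.2; c'Δl = 21.41; W sinα = 45.8
Slice 6: Δl = 2.9/cos43.8° = 4.018 m; N'_6 = 103·cos43.8° = 74.3; c'Δl = 53.84; W sinα = 71.3
Σc'Δl = 176.7 kN/m; ΣN' = 592.2 kN/m; ΣW sinα = 174.8 kN/m
Resisting = 176.7 + 592.2·tan32.2° = 176.7 + 372.9 = 549.6 kN/m
FS = 549.6 / 174.8 = 3.144

FS = 3.14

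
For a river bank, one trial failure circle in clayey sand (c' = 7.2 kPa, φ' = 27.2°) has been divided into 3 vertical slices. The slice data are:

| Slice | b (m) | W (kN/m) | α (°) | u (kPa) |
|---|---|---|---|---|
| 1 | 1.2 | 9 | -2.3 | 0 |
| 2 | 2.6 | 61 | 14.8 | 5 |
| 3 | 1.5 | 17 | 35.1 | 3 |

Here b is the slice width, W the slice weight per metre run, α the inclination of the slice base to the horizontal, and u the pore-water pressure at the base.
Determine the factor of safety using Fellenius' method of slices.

Ordinary method of slices: FS = Σ[c'·Δl_i + (W_i cosα_i − u_i·Δl_i)·tanφ'] / Σ W_i sinα_i, with Δl_i = b_i / cosα_i.
Slice 1: Δl = 1.2/cos(-2.3°) = 1.201 m; N'_1 = 9·cos(-2.3°) − 0·1.201 = 9.0; c'Δl = 8.65; W sinα = -0.4
Slice 2: Δl = 2.6/cos14.8° = 2.689 m; N'_2 = 61·cos14.8° − 5·2.689 = 45.5; c'Δl = 19.36; W sinα = 15.6
Slice 3: Δl = 1.5/cos35.1° = 1.833 m; N'_3 = 17·cos35.1° − 3·1.833 = 8.4; c'Δl = 13.20; W sinα = 9.8
Σc'Δl = 41.2 kN/m; ΣN' = 62.9 kN/m; ΣW sinα = 25.0 kN/m
Resisting = 41.2 + 62.9·tan27.2° = 41.2 + 32.3 = 73.6 kN/m
FS = 73.6 / 25.0 = 2.943

FS = 2.94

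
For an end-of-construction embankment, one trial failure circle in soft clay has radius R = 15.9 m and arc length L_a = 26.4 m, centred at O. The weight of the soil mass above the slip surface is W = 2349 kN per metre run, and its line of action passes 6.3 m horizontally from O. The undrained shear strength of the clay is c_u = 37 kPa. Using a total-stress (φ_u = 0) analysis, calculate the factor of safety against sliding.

FS = 1.05

Taking moments about the centre O, the resisting moment is provided by the undrained shear strength acting along the arc:
M_R = c_u·L_a·R = 37·26.40·15.9 = 15531.1 kN·m/m
M_D = W·d = 2349·6.3 = 14798.7 kN·m/m
FS = M_R / M_D = 15531.1 / 14798.7 = 1.049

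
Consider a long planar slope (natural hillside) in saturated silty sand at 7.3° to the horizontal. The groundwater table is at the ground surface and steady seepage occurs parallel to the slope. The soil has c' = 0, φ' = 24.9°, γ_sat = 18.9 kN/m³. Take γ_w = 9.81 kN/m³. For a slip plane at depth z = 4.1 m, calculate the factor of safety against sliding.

FS = 1.74

With seepage parallel to the slope and the water table at the surface, the effective normal stress on the slip plane uses the buoyant unit weight γ' = γ_sat − γ_w while the driving shear stress uses γ_sat:
FS = [c' + γ' z cos²β tanφ'] / [γ_sat z sinβ cosβ]
(For c' = 0 this reduces to FS = (γ'/γ_sat)·tanφ'/tanβ.)
γ' = 18.9 − 9.81 = 9.09 kN/m³
Numerator = 0.0 + 9.09·4.1·cos²7.3°·tan24.9° = 0.0 + 9.09·4.1·0.9839·0.4642 = 17.020 kPa
Denominator = 18.9·4.1·sin7.3°·cos7.3° = 18.9·4.1·0.1271·0.9919 = 9.766 kPa
FS = 17.020 / 9.766 = 1.743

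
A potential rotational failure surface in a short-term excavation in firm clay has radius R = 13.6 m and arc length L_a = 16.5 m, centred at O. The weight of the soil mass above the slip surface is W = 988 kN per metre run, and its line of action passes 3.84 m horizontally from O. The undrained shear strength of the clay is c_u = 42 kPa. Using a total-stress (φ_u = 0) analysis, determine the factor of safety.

FS = 2.48

Taking moments about the centre O, the resisting moment is provided by the undrained shear strength acting along the arc:
M_R = c_u·L_a·R = 42·16.50·13.6 = 9424.8 kN·m/m
M_D = W·d = 988·3.84 = 3793.9 kN·m/m
FS = M_R / M_D = 9424.8 / 3793.9 = 2.484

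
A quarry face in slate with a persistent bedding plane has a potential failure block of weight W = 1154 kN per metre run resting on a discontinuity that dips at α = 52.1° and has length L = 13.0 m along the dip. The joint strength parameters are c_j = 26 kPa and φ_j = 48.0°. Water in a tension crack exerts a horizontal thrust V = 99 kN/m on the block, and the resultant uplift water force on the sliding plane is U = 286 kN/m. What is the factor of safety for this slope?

Resolving the block weight along and normal to the plane and applying the Mohr–Coulomb strength on the joint:
N' = W cosα − U − V sinα = 1154·cos52.1° − 286 − 99·sin52.1° = 344.8 kN/m
Driving force T = W sinα + V cosα = 1154·sin52.1° + 99·cos52.1° = 971.4 kN/m
Resisting force R = c_j·L + N'·tanφ_j = 26·13.0 + 344.8·tan48.0° = 338.0 + 382.9 = 720.9 kN/m
FS = R / T = 720.9 / 971.4 = 0.742

FS = 0.74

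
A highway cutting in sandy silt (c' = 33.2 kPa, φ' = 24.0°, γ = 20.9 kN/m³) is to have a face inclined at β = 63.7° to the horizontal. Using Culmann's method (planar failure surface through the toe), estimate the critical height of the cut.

Culmann's analysis gives the critical failure plane at α_cr = (β + φ')/2 = (63.7 + 24.0)/2 = 43.9°, and the critical height
H_c = (4c'/γ) · sinβ cosφ' / [1 − cos(β − φ')]
    = (4·33.2/20.9) · sin63.7°·cos24.0° / [1 − cos(39.7°)]
    = 6.354 · 0.8965·0.9135 / [1 − 0.7694]
    = 6.354 · 0.8190 / 0.2306
    = 22.57 m

H_c = 22.57 m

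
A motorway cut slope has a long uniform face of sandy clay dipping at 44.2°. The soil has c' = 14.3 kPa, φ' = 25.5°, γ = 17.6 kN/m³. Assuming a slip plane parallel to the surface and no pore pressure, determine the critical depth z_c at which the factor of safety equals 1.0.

Setting FS = 1.00 in FS = [c' + γz cos²β tanφ'] / [γz sinβ cosβ] and solving for z:
z = c' / [γ cosβ (FS·sinβ − cosβ·tanφ')]
  = 14.3 / [17.6·cos44.2°·(1.00·sin44.2° − cos44.2°·tan25.5°)]
  = 14.3 / [17.6·0.7169·(1.00·0.6972 − 0.7169·0.4770)]
  = 14.3 / 4.4820 = 3.191 m

z_c = 3.19 m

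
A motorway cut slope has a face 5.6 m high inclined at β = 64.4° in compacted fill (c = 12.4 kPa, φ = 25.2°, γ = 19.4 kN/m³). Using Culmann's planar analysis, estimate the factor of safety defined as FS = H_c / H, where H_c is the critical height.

H_c = (4c/γ) · sinβ cosφ / [1 − cos(β − φ)]
    = (4·12.4/19.4) · sin64.4°·cos25.2° / [1 − cos39.2°]
    = 2.557 · 0.8160 / 0.2251 = 9.27 m
FS = H_c / H = 9.27 / 5.6 = 1.655

FS = 1.66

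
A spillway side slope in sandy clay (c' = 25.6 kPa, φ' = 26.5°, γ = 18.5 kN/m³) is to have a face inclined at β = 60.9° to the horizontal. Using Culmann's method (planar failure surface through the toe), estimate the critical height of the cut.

Culmann's analysis gives the critical failure plane at α_cr = (β + φ')/2 = (60.9 + 26.5)/2 = 43.7°, and the critical height
H_c = (4c'/γ) · sinβ cosφ' / [1 − cos(β − φ')]
    = (4·25.6/18.5) · sin60.9°·cos26.5° / [1 − cos(34.4°)]
    = 5.535 · 0.8738·0.8949 / [1 − 0.8251]
    = 5.535 · 0.7820 / 0.1749
    = 24.75 m

H_c = 24.75 m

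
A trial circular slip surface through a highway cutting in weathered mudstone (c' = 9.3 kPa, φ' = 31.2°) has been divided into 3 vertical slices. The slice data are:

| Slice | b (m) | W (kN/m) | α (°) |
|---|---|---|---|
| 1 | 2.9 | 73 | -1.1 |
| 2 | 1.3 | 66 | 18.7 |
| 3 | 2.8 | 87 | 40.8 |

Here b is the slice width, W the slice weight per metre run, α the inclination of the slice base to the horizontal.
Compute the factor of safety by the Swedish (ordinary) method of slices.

Ordinary method of slices: FS = Σ[c'·Δl_i + (W_i cosα_i)·tanφ'] / Σ W_i sinα_i, with Δl_i = b_i / cosα_i.
Slice 1: Δl = 2.9/cos(-1.1°) = 2.901 m; N'_1 = 73·cos(-1.1°) = 73.0; c'Δl = 26.97; W sinα = -1.4
Slice 2: Δl = 1.3/cos18.7° = 1.372 m; N'_2 = 66·cos18.7° = 62.5; c'Δl = 12.76; W sinα = 21.2
Slice 3: Δl = 2.8/cos40.8° = 3.699 m; N'_3 = 87·cos40.8° = 65.9; c'Δl = 34.40; W sinα = 56.8
Σc'Δl = 74.1 kN/m; ΣN' = 201.4 kN/m; ΣW sinα = 76.6 kN/m
Resisting = 74.1 + 201.4·tan31.2° = 74.1 + 121.9 = 196.1 kN/m
FS = 196.1 / 76.6 = 2.560

FS = 2.56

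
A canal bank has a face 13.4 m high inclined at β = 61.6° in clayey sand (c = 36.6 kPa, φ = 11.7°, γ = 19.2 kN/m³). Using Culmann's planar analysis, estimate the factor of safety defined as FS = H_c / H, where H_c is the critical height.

FS = 1.38

H_c = (4c/γ) · sinβ cosφ / [1 − cos(β − φ)]
    = (4·36.6/19.2) · sin61.6°·cos11.7° / [1 − cos49.9°]
    = 7.625 · 0.8614 / 0.3559 = 18.46 m
FS = H_c / H = 18.46 / 13.4 = 1.377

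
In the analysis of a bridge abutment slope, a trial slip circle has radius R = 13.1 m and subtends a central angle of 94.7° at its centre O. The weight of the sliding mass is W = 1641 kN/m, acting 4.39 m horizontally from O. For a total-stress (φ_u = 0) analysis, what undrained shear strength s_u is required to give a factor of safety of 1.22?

FS = s_u·L_a·R / (W·d), so s_u = FS·W·d / (L_a·R).
Arc length L_a = R·θ = 13.1·(94.7°·π/180) = 13.1·1.6528 = 21.65 m
s_u = 1.22·1641·4.39 / (21.65·13.1) = 8788.9 / 283.64 = 30.99 kPa

s_u = 31.0 kPa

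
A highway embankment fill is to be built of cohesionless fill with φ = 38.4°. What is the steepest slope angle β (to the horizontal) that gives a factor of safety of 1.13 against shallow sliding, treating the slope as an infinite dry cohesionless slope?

For an infinite dry cohesionless slope FS = tanφ/tanβ, so tanβ = tanφ / FS.
tanβ = tan38.4° / 1.13 = 0.7926 / 1.13 = 0.7014
β = arctan(0.7014) = 35.05°

β = 35.0°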